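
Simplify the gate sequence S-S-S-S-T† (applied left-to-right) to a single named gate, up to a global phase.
T†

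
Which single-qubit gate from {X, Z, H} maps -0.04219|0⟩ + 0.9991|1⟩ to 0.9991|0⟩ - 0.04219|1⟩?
X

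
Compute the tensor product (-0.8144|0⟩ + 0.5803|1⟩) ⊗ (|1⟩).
-0.8144|01⟩ + 0.5803|11⟩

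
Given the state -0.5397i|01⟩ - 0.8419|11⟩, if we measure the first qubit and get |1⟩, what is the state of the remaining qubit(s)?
-|1⟩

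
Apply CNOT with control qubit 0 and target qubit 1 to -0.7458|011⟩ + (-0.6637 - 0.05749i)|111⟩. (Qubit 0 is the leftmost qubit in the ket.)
-0.7458|011⟩ + (-0.6637 - 0.05749i)|101⟩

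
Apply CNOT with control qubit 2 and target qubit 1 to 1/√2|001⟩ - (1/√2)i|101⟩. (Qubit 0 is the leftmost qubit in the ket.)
1/√2|011⟩ - (1/√2)i|111⟩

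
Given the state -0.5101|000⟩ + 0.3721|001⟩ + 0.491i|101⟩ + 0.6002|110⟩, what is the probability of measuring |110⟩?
0.3602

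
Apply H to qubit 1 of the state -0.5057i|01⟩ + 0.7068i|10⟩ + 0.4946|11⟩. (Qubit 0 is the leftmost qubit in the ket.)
-0.3576i|00⟩ + 0.3576i|01⟩ + (0.3497 + 0.4998i)|10⟩ + (-0.3497 + 0.4998i)|11⟩

H on qubit 1 mixes each pair of kets that differ only in qubit 1: amplitudes (a, b) of (|…0…⟩, |…1…⟩) become ((a + b)/√2, (a − b)/√2). Kets absent from the input have amplitude 0.
(|00⟩, |01⟩): (a, b) = (0, -0.5057i) → (-0.3576i, 0.3576i)
(|10⟩, |11⟩): (a, b) = (0.7068i, 0.4946) → ((0.3497 + 0.4998i), (-0.3497 + 0.4998i))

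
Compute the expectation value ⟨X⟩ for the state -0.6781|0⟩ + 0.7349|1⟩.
-0.9967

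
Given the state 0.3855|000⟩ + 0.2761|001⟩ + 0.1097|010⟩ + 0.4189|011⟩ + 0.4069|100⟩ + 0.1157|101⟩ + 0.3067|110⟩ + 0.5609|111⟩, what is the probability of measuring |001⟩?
0.07623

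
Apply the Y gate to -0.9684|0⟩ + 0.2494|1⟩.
-0.2494i|0⟩ - 0.9684i|1⟩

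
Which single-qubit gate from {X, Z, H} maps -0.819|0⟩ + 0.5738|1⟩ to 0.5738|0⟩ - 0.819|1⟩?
X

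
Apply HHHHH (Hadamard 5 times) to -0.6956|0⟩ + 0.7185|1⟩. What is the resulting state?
0.01619|0⟩ - 0.9999|1⟩

H² = I, so H^5 = H: a single Hadamard. With (a, b) = (-0.6956, 0.7185), H gives ((a + b)/√2, (a − b)/√2) = (0.01619, -0.9999).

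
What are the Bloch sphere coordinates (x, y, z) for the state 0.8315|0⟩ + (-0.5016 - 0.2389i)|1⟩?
(-0.8342, -0.3973, 0.3827)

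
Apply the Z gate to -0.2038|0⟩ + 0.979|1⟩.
-0.2038|0⟩ - 0.979|1⟩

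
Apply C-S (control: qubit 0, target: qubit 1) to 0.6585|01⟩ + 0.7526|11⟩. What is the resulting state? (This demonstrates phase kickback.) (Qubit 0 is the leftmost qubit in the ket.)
0.6585|01⟩ + 0.7526i|11⟩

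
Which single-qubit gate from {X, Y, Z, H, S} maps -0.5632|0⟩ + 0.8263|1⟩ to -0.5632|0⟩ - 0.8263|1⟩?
Z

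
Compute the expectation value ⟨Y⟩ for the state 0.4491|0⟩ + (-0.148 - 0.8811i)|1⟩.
-0.7914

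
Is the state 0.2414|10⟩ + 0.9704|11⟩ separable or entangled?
Separable

Writing the state as a|00⟩ + b|01⟩ + c|10⟩ + d|11⟩, it is a product state iff ad − bc = 0.
Here (a, b, c, d) = (0, 0, 0.2414, 0.9704): ad − bc = (0)(0.9704) − (0)(0.2414) = 0, so the state is separable.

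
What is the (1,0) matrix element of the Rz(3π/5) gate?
0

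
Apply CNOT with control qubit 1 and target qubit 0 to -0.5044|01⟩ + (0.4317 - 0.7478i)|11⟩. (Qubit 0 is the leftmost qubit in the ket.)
(0.4317 - 0.7478i)|01⟩ - 0.5044|11⟩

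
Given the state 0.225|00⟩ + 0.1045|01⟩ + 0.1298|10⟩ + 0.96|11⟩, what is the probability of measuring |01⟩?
0.01092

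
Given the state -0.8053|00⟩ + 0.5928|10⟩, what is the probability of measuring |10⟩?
0.3514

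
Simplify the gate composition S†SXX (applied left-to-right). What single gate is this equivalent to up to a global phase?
I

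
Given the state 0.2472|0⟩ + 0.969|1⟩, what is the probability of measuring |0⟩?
0.06111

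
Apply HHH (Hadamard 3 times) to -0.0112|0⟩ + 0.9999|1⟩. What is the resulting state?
0.6991|0⟩ - 0.715|1⟩

H² = I, so H^3 = H: a single Hadamard. With (a, b) = (-0.0112, 0.9999), H gives ((a + b)/√2, (a − b)/√2) = (0.6991, -0.715).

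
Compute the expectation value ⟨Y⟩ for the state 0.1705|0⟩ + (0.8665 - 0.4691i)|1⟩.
-0.16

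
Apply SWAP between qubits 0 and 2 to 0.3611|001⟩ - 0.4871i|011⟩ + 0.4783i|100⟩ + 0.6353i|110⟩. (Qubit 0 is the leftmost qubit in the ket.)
0.4783i|001⟩ + 0.6353i|011⟩ + 0.3611|100⟩ - 0.4871i|110⟩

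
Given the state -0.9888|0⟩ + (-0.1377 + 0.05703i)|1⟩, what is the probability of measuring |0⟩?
0.9777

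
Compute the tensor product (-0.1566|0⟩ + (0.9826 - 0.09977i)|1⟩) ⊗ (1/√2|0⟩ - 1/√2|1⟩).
-0.1107|00⟩ + 0.1107|01⟩ + (0.6948 - 0.07055i)|10⟩ + (-0.6948 + 0.07055i)|11⟩

amp(|b₁b₂…⟩) = product of the factor amplitudes for bits b₁, b₂, …; only kets whose every factor amplitude is nonzero survive.
|00⟩: (-0.1566)(1/√2) = -0.1107
|01⟩: (-0.1566)(-1/√2) = 0.1107
|10⟩: (0.9826 - 0.09977i)(1/√2) = (0.6948 - 0.07055i)
|11⟩: (0.9826 - 0.09977i)(-1/√2) = (-0.6948 + 0.07055i)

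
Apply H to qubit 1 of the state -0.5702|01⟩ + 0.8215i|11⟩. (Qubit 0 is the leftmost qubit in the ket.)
-0.4032|00⟩ + 0.4032|01⟩ + 0.5809i|10⟩ - 0.5809i|11⟩

H on qubit 1 mixes each pair of kets that differ only in qubit 1: amplitudes (a, b) of (|…0…⟩, |…1…⟩) become ((a + b)/√2, (a − b)/√2). Kets absent from the input have amplitude 0.
(|00⟩, |01⟩): (a, b) = (0, -0.5702) → (-0.4032, 0.4032)
(|10⟩, |11⟩): (a, b) = (0, 0.8215i) → (0.5809i, -0.5809i)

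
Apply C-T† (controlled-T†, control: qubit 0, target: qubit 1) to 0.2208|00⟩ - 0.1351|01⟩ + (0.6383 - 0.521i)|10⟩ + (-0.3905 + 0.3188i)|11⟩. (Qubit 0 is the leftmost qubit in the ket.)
0.2208|00⟩ - 0.1351|01⟩ + (0.6383 - 0.521i)|10⟩ + (-0.0507 + 0.5016i)|11⟩

C-T† leaves the control-|0⟩ kets |00⟩, |01⟩ unchanged and applies T† to qubit 1 on the control-|1⟩ pair (|10⟩, |11⟩).
T† = [[1, 0], [0, (1/√2 - (1/√2)i)]].
With a = amp(|10⟩) = (0.6383 - 0.521i) and b = amp(|11⟩) = (-0.3905 + 0.3188i):
new amp(|10⟩) = (1)·a = (0.6383 - 0.521i)
new amp(|11⟩) = (1/√2 - (1/√2)i)·b = (-0.0507 + 0.5016i)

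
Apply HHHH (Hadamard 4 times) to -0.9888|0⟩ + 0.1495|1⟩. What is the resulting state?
-0.9888|0⟩ + 0.1495|1⟩

H² = I, so an even number of Hadamards cancels: H^4 = I and the state is unchanged.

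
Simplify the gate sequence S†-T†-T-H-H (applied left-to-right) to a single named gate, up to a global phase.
S†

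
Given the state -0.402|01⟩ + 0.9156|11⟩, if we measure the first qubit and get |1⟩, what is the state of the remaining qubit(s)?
|1⟩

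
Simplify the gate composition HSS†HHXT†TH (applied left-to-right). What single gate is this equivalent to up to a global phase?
Z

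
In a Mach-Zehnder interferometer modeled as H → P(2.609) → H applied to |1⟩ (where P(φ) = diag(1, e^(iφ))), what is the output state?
(0.9307 - 0.2539i)|0⟩ + (0.06925 + 0.2539i)|1⟩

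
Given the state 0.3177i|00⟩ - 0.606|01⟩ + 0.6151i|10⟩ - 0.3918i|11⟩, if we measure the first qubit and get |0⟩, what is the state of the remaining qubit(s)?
0.4643i|0⟩ - 0.8857|1⟩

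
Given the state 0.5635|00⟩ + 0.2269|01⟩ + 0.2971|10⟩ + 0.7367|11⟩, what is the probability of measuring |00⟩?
0.3175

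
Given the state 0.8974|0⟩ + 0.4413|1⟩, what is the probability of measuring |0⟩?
0.8053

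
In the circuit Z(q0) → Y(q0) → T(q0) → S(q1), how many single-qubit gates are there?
4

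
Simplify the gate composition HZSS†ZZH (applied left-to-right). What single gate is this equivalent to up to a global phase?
X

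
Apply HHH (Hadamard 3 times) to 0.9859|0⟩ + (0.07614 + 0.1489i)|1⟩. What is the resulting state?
(0.751 + 0.1053i)|0⟩ + (0.6433 - 0.1053i)|1⟩

H² = I, so H^3 = H: a single Hadamard. With (a, b) = (0.9859, (0.07614 + 0.1489i)), H gives ((a + b)/√2, (a − b)/√2) = ((0.751 + 0.1053i), (0.6433 - 0.1053i)).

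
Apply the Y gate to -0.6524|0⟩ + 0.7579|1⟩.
-0.7579i|0⟩ - 0.6524i|1⟩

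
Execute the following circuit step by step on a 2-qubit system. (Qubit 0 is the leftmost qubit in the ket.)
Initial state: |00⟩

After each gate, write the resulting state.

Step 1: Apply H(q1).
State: 1/√2|00⟩ + 1/√2|01⟩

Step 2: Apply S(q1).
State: 1/√2|00⟩ + (1/√2)i|01⟩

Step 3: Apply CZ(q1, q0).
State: 1/√2|00⟩ + (1/√2)i|01⟩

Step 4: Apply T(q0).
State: 1/√2|00⟩ + (1/√2)i|01⟩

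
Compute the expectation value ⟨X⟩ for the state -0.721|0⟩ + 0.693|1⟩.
-0.9993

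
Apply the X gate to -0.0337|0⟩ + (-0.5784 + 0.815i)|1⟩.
(-0.5784 + 0.815i)|0⟩ - 0.0337|1⟩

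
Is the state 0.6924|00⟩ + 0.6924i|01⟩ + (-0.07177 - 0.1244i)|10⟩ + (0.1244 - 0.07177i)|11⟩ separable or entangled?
Separable

Writing the state as a|00⟩ + b|01⟩ + c|10⟩ + d|11⟩, it is a product state iff ad − bc = 0.
Here (a, b, c, d) = (0.6924, 0.6924i, (-0.07177 - 0.1244i), (0.1244 - 0.07177i)): ad − bc = (0.6924)(0.1244 - 0.07177i) − (0.6924i)(-0.07177 - 0.1244i) = 0, so the state is separable.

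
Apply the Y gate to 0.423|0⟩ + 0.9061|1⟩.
-0.9061i|0⟩ + 0.423i|1⟩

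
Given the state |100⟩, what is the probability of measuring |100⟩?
1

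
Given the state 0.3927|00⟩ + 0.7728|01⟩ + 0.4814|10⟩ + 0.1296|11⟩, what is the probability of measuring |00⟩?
0.1542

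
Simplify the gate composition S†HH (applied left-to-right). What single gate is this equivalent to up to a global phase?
S†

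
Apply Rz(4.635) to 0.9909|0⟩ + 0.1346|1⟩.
(-0.673 - 0.7273i)|0⟩ + (-0.09142 + 0.09879i)|1⟩

Rz(4.635) = [[e^(−iθ/2), 0], [0, e^(iθ/2)]] with e^(±iθ/2) = cos(θ/2) ± i·sin(θ/2); θ = 4.635, cos(θ/2) ≈ -0.679223, sin(θ/2) ≈ 0.733932.
With a = amp(|0⟩) = 0.9909 and b = amp(|1⟩) = 0.1346:
new amp(|0⟩) = (-0.679223 - 0.733932i)·a = (-0.673 - 0.7273i)
new amp(|1⟩) = (-0.679223 + 0.733932i)·b = (-0.09142 + 0.09879i)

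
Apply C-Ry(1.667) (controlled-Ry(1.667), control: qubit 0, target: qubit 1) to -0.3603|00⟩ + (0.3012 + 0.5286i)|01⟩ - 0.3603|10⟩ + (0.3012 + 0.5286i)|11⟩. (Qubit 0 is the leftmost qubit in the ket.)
-0.3603|00⟩ + (0.3012 + 0.5286i)|01⟩ + (-0.4652 - 0.3913i)|10⟩ + (-0.06423 + 0.3554i)|11⟩

C-Ry(1.667) leaves the control-|0⟩ kets |00⟩, |01⟩ unchanged and applies Ry(1.667) to qubit 1 on the control-|1⟩ pair (|10⟩, |11⟩).
Ry(1.667) = [[cos(θ/2), −sin(θ/2)], [sin(θ/2), cos(θ/2)]]; θ = 1.667, cos(θ/2) ≈ 0.672289, sin(θ/2) ≈ 0.740289.
With a = amp(|10⟩) = -0.3603 and b = amp(|11⟩) = (0.3012 + 0.5286i):
new amp(|10⟩) = (0.672289)·a + (-0.740289)·b = (-0.4652 - 0.3913i)
new amp(|11⟩) = (0.740289)·a + (0.672289)·b = (-0.06423 + 0.3554i)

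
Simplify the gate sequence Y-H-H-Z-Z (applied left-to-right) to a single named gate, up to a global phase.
Y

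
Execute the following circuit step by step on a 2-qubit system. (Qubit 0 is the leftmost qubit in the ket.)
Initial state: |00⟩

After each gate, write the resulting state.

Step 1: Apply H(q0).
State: 1/√2|00⟩ + 1/√2|10⟩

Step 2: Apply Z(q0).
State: 1/√2|00⟩ - 1/√2|10⟩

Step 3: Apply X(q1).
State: 1/√2|01⟩ - 1/√2|11⟩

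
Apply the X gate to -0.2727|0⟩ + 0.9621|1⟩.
0.9621|0⟩ - 0.2727|1⟩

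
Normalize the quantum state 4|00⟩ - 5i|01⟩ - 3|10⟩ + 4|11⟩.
0.4924|00⟩ - 0.6155i|01⟩ - 0.3693|10⟩ + 0.4924|11⟩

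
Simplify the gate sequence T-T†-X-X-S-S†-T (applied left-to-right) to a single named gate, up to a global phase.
T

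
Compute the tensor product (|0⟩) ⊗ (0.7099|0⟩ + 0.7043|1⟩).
0.7099|00⟩ + 0.7043|01⟩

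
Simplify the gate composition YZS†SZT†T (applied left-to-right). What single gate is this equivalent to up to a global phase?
Y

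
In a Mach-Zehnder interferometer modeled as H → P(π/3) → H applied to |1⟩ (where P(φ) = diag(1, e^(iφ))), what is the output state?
(0.25 - 0.433i)|0⟩ + (0.75 + 0.433i)|1⟩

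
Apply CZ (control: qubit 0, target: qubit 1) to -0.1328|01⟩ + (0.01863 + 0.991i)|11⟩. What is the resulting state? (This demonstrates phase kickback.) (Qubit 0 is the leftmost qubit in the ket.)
-0.1328|01⟩ + (-0.01863 - 0.991i)|11⟩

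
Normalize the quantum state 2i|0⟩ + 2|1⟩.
(1/√2)i|0⟩ + 1/√2|1⟩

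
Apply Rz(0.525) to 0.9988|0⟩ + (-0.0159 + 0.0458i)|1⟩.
(0.9646 - 0.2592i)|0⟩ + (-0.02724 + 0.04011i)|1⟩

Rz(0.525) = [[e^(−iθ/2), 0], [0, e^(iθ/2)]] with e^(±iθ/2) = cos(θ/2) ± i·sin(θ/2); θ = 0.525, cos(θ/2) ≈ 0.965744, sin(θ/2) ≈ 0.259496.
With a = amp(|0⟩) = 0.9988 and b = amp(|1⟩) = (-0.0159 + 0.0458i):
new amp(|0⟩) = (0.965744 - 0.259496i)·a = (0.9646 - 0.2592i)
new amp(|1⟩) = (0.965744 + 0.259496i)·b = (-0.02724 + 0.04011i)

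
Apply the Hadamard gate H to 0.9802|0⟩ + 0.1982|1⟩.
0.8333|0⟩ + 0.553|1⟩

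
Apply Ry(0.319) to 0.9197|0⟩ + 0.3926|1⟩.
0.8457|0⟩ + 0.5337|1⟩

Ry(0.319) = [[cos(θ/2), −sin(θ/2)], [sin(θ/2), cos(θ/2)]]; θ = 0.319, cos(θ/2) ≈ 0.987307, sin(θ/2) ≈ 0.158825.
With a = amp(|0⟩) = 0.9197 and b = amp(|1⟩) = 0.3926:
new amp(|0⟩) = (0.987307)·a + (-0.158825)·b = 0.8457
new amp(|1⟩) = (0.158825)·a + (0.987307)·b = 0.5337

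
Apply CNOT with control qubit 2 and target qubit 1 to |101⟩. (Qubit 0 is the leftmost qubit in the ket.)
|111⟩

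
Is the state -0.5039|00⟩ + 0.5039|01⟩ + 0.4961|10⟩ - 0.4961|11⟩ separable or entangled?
Separable

Writing the state as a|00⟩ + b|01⟩ + c|10⟩ + d|11⟩, it is a product state iff ad − bc = 0.
Here (a, b, c, d) = (-0.5039, 0.5039, 0.4961, -0.4961): ad − bc = (-0.5039)(-0.4961) − (0.5039)(0.4961) = 0, so the state is separable.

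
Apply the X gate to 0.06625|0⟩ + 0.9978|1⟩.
0.9978|0⟩ + 0.06625|1⟩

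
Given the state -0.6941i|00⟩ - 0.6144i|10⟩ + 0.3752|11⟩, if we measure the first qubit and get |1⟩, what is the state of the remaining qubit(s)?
-0.8534i|0⟩ + 0.5212|1⟩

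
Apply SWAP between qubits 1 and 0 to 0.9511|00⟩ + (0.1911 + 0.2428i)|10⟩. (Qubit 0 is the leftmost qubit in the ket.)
0.9511|00⟩ + (0.1911 + 0.2428i)|01⟩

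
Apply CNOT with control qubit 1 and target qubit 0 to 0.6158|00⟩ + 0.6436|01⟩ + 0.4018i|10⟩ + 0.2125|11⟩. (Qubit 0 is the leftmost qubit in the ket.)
0.6158|00⟩ + 0.2125|01⟩ + 0.4018i|10⟩ + 0.6436|11⟩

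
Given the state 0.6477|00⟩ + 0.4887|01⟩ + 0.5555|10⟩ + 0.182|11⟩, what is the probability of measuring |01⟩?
0.2388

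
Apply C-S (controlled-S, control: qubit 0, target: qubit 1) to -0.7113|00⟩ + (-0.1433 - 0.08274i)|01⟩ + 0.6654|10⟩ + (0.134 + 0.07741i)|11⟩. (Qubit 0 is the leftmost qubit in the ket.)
-0.7113|00⟩ + (-0.1433 - 0.08274i)|01⟩ + 0.6654|10⟩ + (-0.07741 + 0.134i)|11⟩

C-S leaves the control-|0⟩ kets |00⟩, |01⟩ unchanged and applies S to qubit 1 on the control-|1⟩ pair (|10⟩, |11⟩).
S = [[1, 0], [0, i]].
With a = amp(|10⟩) = 0.6654 and b = amp(|11⟩) = (0.134 + 0.07741i):
new amp(|10⟩) = (1)·a = 0.6654
new amp(|11⟩) = (i)·b = (-0.07741 + 0.134i)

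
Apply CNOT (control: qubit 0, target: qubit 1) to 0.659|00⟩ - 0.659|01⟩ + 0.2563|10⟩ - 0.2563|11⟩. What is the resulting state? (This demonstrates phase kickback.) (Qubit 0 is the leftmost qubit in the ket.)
0.659|00⟩ - 0.659|01⟩ - 0.2563|10⟩ + 0.2563|11⟩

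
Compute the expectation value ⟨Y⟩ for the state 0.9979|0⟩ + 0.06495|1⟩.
0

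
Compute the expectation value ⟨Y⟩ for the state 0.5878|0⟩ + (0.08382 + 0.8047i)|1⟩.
0.946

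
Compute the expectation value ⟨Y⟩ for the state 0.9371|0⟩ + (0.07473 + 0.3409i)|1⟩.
0.6389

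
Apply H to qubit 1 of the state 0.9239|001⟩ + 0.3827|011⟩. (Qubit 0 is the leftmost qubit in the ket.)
0.9239|001⟩ + 0.3827|011⟩

H on qubit 1 mixes each pair of kets that differ only in qubit 1: amplitudes (a, b) of (|…0…⟩, |…1…⟩) become ((a + b)/√2, (a − b)/√2). Kets absent from the input have amplitude 0.
(|001⟩, |011⟩): (a, b) = (0.9239, 0.3827) → (0.9239, 0.3827)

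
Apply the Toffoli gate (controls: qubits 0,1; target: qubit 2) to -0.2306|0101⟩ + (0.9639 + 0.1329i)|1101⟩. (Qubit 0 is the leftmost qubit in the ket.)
-0.2306|0101⟩ + (0.9639 + 0.1329i)|1111⟩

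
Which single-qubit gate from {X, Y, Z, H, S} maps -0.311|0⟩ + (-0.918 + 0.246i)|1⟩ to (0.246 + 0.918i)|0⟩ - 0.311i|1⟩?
Y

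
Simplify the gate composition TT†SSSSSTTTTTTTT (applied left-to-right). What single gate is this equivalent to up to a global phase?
S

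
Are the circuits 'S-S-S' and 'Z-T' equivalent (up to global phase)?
No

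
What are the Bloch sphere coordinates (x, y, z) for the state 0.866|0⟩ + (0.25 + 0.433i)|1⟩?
(0.433, 0.75, 0.5)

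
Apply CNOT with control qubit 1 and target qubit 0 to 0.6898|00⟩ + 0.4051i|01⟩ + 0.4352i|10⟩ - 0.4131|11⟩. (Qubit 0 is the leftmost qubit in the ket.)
0.6898|00⟩ - 0.4131|01⟩ + 0.4352i|10⟩ + 0.4051i|11⟩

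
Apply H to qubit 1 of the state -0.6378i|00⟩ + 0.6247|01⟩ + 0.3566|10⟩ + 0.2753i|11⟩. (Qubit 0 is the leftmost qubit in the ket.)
(0.4417 - 0.451i)|00⟩ + (-0.4417 - 0.451i)|01⟩ + (0.2522 + 0.1947i)|10⟩ + (0.2522 - 0.1947i)|11⟩

H on qubit 1 mixes each pair of kets that differ only in qubit 1: amplitudes (a, b) of (|…0…⟩, |…1…⟩) become ((a + b)/√2, (a − b)/√2). Kets absent from the input have amplitude 0.
(|00⟩, |01⟩): (a, b) = (-0.6378i, 0.6247) → ((0.4417 - 0.451i), (-0.4417 - 0.451i))
(|10⟩, |11⟩): (a, b) = (0.3566, 0.2753i) → ((0.2522 + 0.1947i), (0.2522 - 0.1947i))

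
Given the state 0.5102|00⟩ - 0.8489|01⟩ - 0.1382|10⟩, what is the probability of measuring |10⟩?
0.0191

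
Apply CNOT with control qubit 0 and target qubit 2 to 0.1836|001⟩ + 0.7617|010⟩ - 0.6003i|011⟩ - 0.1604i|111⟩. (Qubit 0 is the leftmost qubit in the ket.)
0.1836|001⟩ + 0.7617|010⟩ - 0.6003i|011⟩ - 0.1604i|110⟩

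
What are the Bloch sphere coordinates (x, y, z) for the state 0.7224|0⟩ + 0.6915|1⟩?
(0.9991, 0, 0.04369)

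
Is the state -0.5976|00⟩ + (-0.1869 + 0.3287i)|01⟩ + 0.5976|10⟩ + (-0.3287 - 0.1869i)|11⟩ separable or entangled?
Entangled

Writing the state as a|00⟩ + b|01⟩ + c|10⟩ + d|11⟩, it is a product state iff ad − bc = 0.
Here (a, b, c, d) = (-0.5976, (-0.1869 + 0.3287i), 0.5976, (-0.3287 - 0.1869i)): ad − bc = (-0.5976)(-0.3287 - 0.1869i) − (-0.1869 + 0.3287i)(0.5976) = (0.3081 - 0.08474i) ≠ 0, so the state is entangled.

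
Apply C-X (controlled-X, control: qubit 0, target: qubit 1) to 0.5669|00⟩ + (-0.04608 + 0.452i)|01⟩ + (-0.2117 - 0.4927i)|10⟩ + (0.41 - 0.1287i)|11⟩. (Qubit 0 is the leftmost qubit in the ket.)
0.5669|00⟩ + (-0.04608 + 0.452i)|01⟩ + (0.41 - 0.1287i)|10⟩ + (-0.2117 - 0.4927i)|11⟩

C-X leaves the control-|0⟩ kets |00⟩, |01⟩ unchanged and applies X to qubit 1 on the control-|1⟩ pair (|10⟩, |11⟩).
X = [[0, 1], [1, 0]].
With a = amp(|10⟩) = (-0.2117 - 0.4927i) and b = amp(|11⟩) = (0.41 - 0.1287i):
new amp(|10⟩) = (1)·b = (0.41 - 0.1287i)
new amp(|11⟩) = (1)·a = (-0.2117 - 0.4927i)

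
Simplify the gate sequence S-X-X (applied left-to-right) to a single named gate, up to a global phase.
S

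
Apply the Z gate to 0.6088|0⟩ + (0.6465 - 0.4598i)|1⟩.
0.6088|0⟩ + (-0.6465 + 0.4598i)|1⟩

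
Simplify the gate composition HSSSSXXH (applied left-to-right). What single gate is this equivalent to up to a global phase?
I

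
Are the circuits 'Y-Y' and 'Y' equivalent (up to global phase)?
No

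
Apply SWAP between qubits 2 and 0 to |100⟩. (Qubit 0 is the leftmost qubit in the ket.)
|001⟩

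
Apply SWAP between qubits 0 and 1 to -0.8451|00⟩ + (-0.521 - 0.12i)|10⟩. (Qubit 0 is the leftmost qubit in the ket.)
-0.8451|00⟩ + (-0.521 - 0.12i)|01⟩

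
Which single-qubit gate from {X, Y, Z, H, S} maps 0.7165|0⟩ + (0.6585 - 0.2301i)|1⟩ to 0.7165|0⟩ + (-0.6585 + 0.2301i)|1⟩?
Z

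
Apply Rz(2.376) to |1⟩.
(0.3735 + 0.9276i)|1⟩

Rz(2.376) = [[e^(−iθ/2), 0], [0, e^(iθ/2)]] with e^(±iθ/2) = cos(θ/2) ± i·sin(θ/2); θ = 2.376, cos(θ/2) ≈ 0.373516, sin(θ/2) ≈ 0.927624.
With a = amp(|0⟩) = 0 and b = amp(|1⟩) = 1:
new amp(|0⟩) = (0.373516 - 0.927624i)·a = 0
new amp(|1⟩) = (0.373516 + 0.927624i)·b = (0.3735 + 0.9276i)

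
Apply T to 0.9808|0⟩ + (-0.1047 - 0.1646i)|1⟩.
0.9808|0⟩ + (0.04236 - 0.1904i)|1⟩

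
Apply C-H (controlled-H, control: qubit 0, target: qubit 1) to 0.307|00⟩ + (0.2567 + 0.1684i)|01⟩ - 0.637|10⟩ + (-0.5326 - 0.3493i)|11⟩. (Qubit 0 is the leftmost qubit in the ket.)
0.307|00⟩ + (0.2567 + 0.1684i)|01⟩ + (-0.827 - 0.247i)|10⟩ + (-0.07382 + 0.247i)|11⟩

C-H leaves the control-|0⟩ kets |00⟩, |01⟩ unchanged and applies H to qubit 1 on the control-|1⟩ pair (|10⟩, |11⟩).
H = [[1/√2, 1/√2], [1/√2, -1/√2]].
With a = amp(|10⟩) = -0.637 and b = amp(|11⟩) = (-0.5326 - 0.3493i):
new amp(|10⟩) = (1/√2)·a + (1/√2)·b = (-0.827 - 0.247i)
new amp(|11⟩) = (1/√2)·a + (-1/√2)·b = (-0.07382 + 0.247i)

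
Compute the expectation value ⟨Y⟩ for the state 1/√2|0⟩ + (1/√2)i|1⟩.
1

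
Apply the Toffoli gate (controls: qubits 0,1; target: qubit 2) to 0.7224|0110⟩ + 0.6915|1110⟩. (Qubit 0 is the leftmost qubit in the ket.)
0.7224|0110⟩ + 0.6915|1100⟩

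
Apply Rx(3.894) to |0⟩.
-0.3674|0⟩ - 0.9301i|1⟩

Rx(3.894) = [[cos(θ/2), −i·sin(θ/2)], [−i·sin(θ/2), cos(θ/2)]]; θ = 3.894, cos(θ/2) ≈ -0.367392, sin(θ/2) ≈ 0.930066.
With a = amp(|0⟩) = 1 and b = amp(|1⟩) = 0:
new amp(|0⟩) = (-0.367392)·a + (-0.930066i)·b = -0.3674
new amp(|1⟩) = (-0.930066i)·a + (-0.367392)·b = -0.9301i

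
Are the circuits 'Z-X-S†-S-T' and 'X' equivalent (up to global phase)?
No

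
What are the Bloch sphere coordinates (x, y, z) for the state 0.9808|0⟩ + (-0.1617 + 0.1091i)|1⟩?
(-0.3172, 0.214, 0.9239)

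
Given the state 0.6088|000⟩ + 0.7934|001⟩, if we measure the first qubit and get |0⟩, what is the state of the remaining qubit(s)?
0.6088|00⟩ + 0.7934|01⟩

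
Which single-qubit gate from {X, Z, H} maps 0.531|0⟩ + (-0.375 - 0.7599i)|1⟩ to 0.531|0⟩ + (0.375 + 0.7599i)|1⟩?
Z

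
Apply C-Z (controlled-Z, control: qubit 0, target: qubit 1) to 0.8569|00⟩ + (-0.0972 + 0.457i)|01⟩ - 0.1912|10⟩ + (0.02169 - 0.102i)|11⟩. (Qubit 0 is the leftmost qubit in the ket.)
0.8569|00⟩ + (-0.0972 + 0.457i)|01⟩ - 0.1912|10⟩ + (-0.02169 + 0.102i)|11⟩

C-Z leaves the control-|0⟩ kets |00⟩, |01⟩ unchanged and applies Z to qubit 1 on the control-|1⟩ pair (|10⟩, |11⟩).
Z = [[1, 0], [0, -1]].
With a = amp(|10⟩) = -0.1912 and b = amp(|11⟩) = (0.02169 - 0.102i):
new amp(|10⟩) = (1)·a = -0.1912
new amp(|11⟩) = (-1)·b = (-0.02169 + 0.102i)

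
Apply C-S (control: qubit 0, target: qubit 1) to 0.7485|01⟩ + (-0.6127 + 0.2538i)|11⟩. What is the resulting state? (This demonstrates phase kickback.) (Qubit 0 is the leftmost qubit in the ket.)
0.7485|01⟩ + (-0.2538 - 0.6127i)|11⟩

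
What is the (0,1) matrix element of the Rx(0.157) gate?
-0.07842i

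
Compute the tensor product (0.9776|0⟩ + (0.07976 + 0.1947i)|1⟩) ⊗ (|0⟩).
0.9776|00⟩ + (0.07976 + 0.1947i)|10⟩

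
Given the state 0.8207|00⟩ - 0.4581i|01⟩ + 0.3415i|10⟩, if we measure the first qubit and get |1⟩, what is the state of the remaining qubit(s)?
i|0⟩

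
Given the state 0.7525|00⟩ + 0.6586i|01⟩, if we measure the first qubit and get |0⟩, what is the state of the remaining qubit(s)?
0.7525|0⟩ + 0.6586i|1⟩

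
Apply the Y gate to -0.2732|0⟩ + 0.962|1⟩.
-0.962i|0⟩ - 0.2732i|1⟩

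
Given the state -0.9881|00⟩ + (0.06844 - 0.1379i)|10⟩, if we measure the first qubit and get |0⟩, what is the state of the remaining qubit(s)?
-|0⟩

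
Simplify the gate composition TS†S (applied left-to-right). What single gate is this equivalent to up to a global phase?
T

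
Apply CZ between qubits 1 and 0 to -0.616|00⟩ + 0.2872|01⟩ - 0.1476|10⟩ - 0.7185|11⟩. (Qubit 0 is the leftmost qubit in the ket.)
-0.616|00⟩ + 0.2872|01⟩ - 0.1476|10⟩ + 0.7185|11⟩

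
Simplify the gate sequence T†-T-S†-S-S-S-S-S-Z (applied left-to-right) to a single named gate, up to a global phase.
Z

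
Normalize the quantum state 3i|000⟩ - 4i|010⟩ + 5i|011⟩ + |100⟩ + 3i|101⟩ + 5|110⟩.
0.3254i|000⟩ - 0.4339i|010⟩ + 0.5423i|011⟩ + 0.1085|100⟩ + 0.3254i|101⟩ + 0.5423|110⟩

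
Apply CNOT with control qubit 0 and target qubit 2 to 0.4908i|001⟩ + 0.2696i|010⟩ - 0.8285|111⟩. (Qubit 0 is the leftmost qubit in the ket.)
0.4908i|001⟩ + 0.2696i|010⟩ - 0.8285|110⟩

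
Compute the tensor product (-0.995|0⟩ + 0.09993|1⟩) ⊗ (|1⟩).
-0.995|01⟩ + 0.09993|11⟩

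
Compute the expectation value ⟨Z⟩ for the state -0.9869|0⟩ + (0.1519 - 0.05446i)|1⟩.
0.9479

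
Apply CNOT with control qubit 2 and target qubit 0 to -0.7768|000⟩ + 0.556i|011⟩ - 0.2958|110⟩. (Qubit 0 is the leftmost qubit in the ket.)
-0.7768|000⟩ - 0.2958|110⟩ + 0.556i|111⟩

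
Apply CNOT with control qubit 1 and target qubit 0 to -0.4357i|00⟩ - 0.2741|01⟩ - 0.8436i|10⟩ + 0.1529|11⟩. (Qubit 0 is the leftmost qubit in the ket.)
-0.4357i|00⟩ + 0.1529|01⟩ - 0.8436i|10⟩ - 0.2741|11⟩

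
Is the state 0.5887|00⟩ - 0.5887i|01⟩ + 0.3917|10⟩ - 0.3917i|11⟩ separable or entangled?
Separable

Writing the state as a|00⟩ + b|01⟩ + c|10⟩ + d|11⟩, it is a product state iff ad − bc = 0.
Here (a, b, c, d) = (0.5887, -0.5887i, 0.3917, -0.3917i): ad − bc = (0.5887)(-0.3917i) − (-0.5887i)(0.3917) = 0, so the state is separable.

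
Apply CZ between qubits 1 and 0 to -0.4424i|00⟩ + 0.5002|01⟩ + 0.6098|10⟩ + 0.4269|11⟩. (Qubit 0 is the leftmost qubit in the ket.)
-0.4424i|00⟩ + 0.5002|01⟩ + 0.6098|10⟩ - 0.4269|11⟩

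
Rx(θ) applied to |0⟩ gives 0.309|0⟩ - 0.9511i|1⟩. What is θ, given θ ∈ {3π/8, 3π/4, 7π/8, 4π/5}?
4π/5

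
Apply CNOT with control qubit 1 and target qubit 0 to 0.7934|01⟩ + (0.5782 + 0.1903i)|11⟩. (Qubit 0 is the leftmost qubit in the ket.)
(0.5782 + 0.1903i)|01⟩ + 0.7934|11⟩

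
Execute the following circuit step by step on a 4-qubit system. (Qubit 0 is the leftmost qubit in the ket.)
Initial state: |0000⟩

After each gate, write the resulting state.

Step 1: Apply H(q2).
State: 1/√2|0000⟩ + 1/√2|0010⟩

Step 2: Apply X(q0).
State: 1/√2|1000⟩ + 1/√2|1010⟩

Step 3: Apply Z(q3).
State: 1/√2|1000⟩ + 1/√2|1010⟩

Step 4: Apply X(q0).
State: 1/√2|0000⟩ + 1/√2|0010⟩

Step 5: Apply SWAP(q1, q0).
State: 1/√2|0000⟩ + 1/√2|0010⟩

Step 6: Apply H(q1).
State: 1/2|0000⟩ + 1/2|0010⟩ + 1/2|0100⟩ + 1/2|0110⟩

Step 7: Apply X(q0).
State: 1/2|1000⟩ + 1/2|1010⟩ + 1/2|1100⟩ + 1/2|1110⟩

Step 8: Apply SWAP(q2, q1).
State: 1/2|1000⟩ + 1/2|1010⟩ + 1/2|1100⟩ + 1/2|1110⟩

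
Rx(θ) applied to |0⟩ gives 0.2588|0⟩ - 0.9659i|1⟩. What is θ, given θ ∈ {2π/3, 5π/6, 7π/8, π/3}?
5π/6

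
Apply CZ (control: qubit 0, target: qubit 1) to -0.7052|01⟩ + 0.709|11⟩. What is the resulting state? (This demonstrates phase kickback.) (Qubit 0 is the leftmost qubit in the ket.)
-0.7052|01⟩ - 0.709|11⟩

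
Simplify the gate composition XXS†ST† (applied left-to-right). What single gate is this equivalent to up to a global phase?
T†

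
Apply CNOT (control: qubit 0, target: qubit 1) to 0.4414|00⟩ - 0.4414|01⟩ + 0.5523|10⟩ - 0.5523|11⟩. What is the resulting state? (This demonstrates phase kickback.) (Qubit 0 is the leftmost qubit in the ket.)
0.4414|00⟩ - 0.4414|01⟩ - 0.5523|10⟩ + 0.5523|11⟩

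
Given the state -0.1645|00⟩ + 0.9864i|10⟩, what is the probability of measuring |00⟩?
0.02706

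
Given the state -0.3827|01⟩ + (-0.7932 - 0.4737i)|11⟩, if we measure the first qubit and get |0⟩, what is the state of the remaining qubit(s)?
-|1⟩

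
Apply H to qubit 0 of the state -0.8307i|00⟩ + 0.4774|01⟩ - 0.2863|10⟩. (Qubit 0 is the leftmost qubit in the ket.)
(-0.2024 - 0.5874i)|00⟩ + 0.3376|01⟩ + (0.2024 - 0.5874i)|10⟩ + 0.3376|11⟩

H on qubit 0 mixes each pair of kets that differ only in qubit 0: amplitudes (a, b) of (|…0…⟩, |…1…⟩) become ((a + b)/√2, (a − b)/√2). Kets absent from the input have amplitude 0.
(|00⟩, |10⟩): (a, b) = (-0.8307i, -0.2863) → ((-0.2024 - 0.5874i), (0.2024 - 0.5874i))
(|01⟩, |11⟩): (a, b) = (0.4774, 0) → (0.3376, 0.3376)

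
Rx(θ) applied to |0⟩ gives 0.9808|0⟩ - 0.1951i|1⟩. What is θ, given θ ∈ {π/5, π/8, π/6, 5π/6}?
π/8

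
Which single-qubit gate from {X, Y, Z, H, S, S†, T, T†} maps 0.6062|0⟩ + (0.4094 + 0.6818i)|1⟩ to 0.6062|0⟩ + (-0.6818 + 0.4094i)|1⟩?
S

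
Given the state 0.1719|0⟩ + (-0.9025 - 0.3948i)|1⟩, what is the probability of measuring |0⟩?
0.02955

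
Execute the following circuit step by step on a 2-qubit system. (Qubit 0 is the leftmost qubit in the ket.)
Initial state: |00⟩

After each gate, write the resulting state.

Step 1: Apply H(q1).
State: 1/√2|00⟩ + 1/√2|01⟩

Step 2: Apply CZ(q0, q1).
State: 1/√2|00⟩ + 1/√2|01⟩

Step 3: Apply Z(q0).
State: 1/√2|00⟩ + 1/√2|01⟩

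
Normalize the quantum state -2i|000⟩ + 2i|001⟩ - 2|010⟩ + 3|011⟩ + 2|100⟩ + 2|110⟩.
-0.3714i|000⟩ + 0.3714i|001⟩ - 0.3714|010⟩ + 0.5571|011⟩ + 0.3714|100⟩ + 0.3714|110⟩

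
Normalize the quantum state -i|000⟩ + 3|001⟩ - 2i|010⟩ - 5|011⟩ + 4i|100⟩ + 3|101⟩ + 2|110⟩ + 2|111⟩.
-0.1179i|000⟩ + 1/√8|001⟩ - 0.2357i|010⟩ - 0.5893|011⟩ + 0.4714i|100⟩ + 1/√8|101⟩ + 0.2357|110⟩ + 0.2357|111⟩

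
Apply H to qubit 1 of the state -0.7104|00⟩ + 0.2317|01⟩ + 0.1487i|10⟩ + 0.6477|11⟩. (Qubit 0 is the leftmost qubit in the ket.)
-0.3385|00⟩ - 0.6662|01⟩ + (0.458 + 0.1051i)|10⟩ + (-0.458 + 0.1051i)|11⟩

H on qubit 1 mixes each pair of kets that differ only in qubit 1: amplitudes (a, b) of (|…0…⟩, |…1…⟩) become ((a + b)/√2, (a − b)/√2). Kets absent from the input have amplitude 0.
(|00⟩, |01⟩): (a, b) = (-0.7104, 0.2317) → (-0.3385, -0.6662)
(|10⟩, |11⟩): (a, b) = (0.1487i, 0.6477) → ((0.458 + 0.1051i), (-0.458 + 0.1051i))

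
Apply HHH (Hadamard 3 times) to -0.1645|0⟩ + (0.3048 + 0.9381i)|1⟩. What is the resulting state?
(0.09921 + 0.6633i)|0⟩ + (-0.3318 - 0.6633i)|1⟩

H² = I, so H^3 = H: a single Hadamard. With (a, b) = (-0.1645, (0.3048 + 0.9381i)), H gives ((a + b)/√2, (a − b)/√2) = ((0.09921 + 0.6633i), (-0.3318 - 0.6633i)).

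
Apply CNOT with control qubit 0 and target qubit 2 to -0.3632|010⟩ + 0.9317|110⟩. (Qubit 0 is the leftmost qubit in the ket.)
-0.3632|010⟩ + 0.9317|111⟩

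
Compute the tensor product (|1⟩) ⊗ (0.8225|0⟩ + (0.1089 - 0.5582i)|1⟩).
0.8225|10⟩ + (0.1089 - 0.5582i)|11⟩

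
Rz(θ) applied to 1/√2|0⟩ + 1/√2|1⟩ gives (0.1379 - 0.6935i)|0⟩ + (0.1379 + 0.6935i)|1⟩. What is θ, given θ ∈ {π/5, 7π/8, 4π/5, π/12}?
7π/8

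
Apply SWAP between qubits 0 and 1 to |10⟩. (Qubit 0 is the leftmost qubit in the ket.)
|01⟩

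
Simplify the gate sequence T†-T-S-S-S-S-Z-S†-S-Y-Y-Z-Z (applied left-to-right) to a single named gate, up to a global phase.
Z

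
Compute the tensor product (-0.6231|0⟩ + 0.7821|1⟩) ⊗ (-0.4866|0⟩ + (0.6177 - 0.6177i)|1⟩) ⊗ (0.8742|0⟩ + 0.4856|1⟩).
0.2651|000⟩ + 0.1472|001⟩ + (-0.3365 + 0.3365i)|010⟩ + (-0.1869 + 0.1869i)|011⟩ - 0.3327|100⟩ - 0.1848|101⟩ + (0.4223 - 0.4223i)|110⟩ + (0.2346 - 0.2346i)|111⟩

amp(|b₁b₂…⟩) = product of the factor amplitudes for bits b₁, b₂, …; only kets whose every factor amplitude is nonzero survive.
|000⟩: (-0.6231)(-0.4866)(0.8742) = 0.2651
|001⟩: (-0.6231)(-0.4866)(0.4856) = 0.1472
|010⟩: (-0.6231)(0.6177 - 0.6177i)(0.8742) = (-0.3365 + 0.3365i)
|011⟩: (-0.6231)(0.6177 - 0.6177i)(0.4856) = (-0.1869 + 0.1869i)
|100⟩: (0.7821)(-0.4866)(0.8742) = -0.3327
|101⟩: (0.7821)(-0.4866)(0.4856) = -0.1848
|110⟩: (0.7821)(0.6177 - 0.6177i)(0.8742) = (0.4223 - 0.4223i)
|111⟩: (0.7821)(0.6177 - 0.6177i)(0.4856) = (0.2346 - 0.2346i)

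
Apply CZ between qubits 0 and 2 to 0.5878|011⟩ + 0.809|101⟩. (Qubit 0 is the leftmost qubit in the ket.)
0.5878|011⟩ - 0.809|101⟩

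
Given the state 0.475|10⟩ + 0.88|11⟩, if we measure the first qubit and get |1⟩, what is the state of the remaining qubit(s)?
0.475|0⟩ + 0.88|1⟩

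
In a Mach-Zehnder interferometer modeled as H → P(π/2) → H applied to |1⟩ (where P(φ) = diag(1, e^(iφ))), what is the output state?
(1/2 - (1/2)i)|0⟩ + (1/2 + (1/2)i)|1⟩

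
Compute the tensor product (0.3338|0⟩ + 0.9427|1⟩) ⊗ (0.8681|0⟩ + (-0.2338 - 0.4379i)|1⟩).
0.2898|00⟩ + (-0.07804 - 0.1462i)|01⟩ + 0.8184|10⟩ + (-0.2204 - 0.4128i)|11⟩

amp(|b₁b₂…⟩) = product of the factor amplitudes for bits b₁, b₂, …; only kets whose every factor amplitude is nonzero survive.
|00⟩: (0.3338)(0.8681) = 0.2898
|01⟩: (0.3338)(-0.2338 - 0.4379i) = (-0.07804 - 0.1462i)
|10⟩: (0.9427)(0.8681) = 0.8184
|11⟩: (0.9427)(-0.2338 - 0.4379i) = (-0.2204 - 0.4128i)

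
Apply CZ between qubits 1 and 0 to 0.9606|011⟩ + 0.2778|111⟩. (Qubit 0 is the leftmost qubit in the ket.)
0.9606|011⟩ - 0.2778|111⟩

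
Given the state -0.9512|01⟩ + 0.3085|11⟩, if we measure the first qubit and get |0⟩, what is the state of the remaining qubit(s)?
-|1⟩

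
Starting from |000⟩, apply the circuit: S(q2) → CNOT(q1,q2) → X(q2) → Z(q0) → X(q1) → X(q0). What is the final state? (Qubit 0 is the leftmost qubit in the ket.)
|111⟩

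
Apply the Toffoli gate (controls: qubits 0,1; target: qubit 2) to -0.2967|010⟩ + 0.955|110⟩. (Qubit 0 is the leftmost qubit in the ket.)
-0.2967|010⟩ + 0.955|111⟩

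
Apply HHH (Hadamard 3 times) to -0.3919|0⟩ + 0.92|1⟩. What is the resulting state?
0.3734|0⟩ - 0.9277|1⟩

H² = I, so H^3 = H: a single Hadamard. With (a, b) = (-0.3919, 0.92), H gives ((a + b)/√2, (a − b)/√2) = (0.3734, -0.9277).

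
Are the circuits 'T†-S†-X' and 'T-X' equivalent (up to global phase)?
No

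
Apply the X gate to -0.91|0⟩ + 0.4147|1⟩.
0.4147|0⟩ - 0.91|1⟩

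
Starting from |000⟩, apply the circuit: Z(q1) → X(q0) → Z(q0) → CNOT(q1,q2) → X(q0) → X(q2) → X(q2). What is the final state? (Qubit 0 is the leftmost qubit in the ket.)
-|000⟩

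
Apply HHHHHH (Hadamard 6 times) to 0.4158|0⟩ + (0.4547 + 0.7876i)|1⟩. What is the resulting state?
0.4158|0⟩ + (0.4547 + 0.7876i)|1⟩

H² = I, so an even number of Hadamards cancels: H^6 = I and the state is unchanged.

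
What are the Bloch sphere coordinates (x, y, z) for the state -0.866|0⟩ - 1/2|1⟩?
(0.866, 0, 0.5)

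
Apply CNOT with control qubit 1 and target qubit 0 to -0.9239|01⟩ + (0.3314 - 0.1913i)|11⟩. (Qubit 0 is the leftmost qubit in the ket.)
(0.3314 - 0.1913i)|01⟩ - 0.9239|11⟩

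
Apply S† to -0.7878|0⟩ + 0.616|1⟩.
-0.7878|0⟩ - 0.616i|1⟩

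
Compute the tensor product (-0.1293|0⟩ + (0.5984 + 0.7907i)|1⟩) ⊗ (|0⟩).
-0.1293|00⟩ + (0.5984 + 0.7907i)|10⟩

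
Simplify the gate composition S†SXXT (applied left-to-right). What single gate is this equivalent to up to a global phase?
T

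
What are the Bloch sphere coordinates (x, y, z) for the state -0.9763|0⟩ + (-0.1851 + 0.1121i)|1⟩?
(0.3614, -0.2189, 0.9063)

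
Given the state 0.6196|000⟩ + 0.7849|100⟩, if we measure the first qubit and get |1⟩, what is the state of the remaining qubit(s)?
|00⟩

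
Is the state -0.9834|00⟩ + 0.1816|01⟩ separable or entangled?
Separable

Writing the state as a|00⟩ + b|01⟩ + c|10⟩ + d|11⟩, it is a product state iff ad − bc = 0.
Here (a, b, c, d) = (-0.9834, 0.1816, 0, 0): ad − bc = (-0.9834)(0) − (0.1816)(0) = 0, so the state is separable.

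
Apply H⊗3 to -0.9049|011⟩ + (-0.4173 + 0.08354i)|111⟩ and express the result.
(-0.4675 + 0.02954i)|000⟩ + (0.4675 - 0.02954i)|001⟩ + (0.4675 - 0.02954i)|010⟩ + (-0.4675 + 0.02954i)|011⟩ + (-0.1724 - 0.02954i)|100⟩ + (0.1724 + 0.02954i)|101⟩ + (0.1724 + 0.02954i)|110⟩ + (-0.1724 - 0.02954i)|111⟩

H⊗3 gives amp(|y⟩) = (1/2√2) Σ_x (−1)^(x·y) amp(|x⟩), where x·y is the number of positions in which both x and y have a 1.
|000⟩: (-0.9049 + (-0.4173 + 0.08354i))/(2√2) = (-0.4675 + 0.02954i)
|001⟩: (0.9049 - (-0.4173 + 0.08354i))/(2√2) = (0.4675 - 0.02954i)
|010⟩: (0.9049 - (-0.4173 + 0.08354i))/(2√2) = (0.4675 - 0.02954i)
|011⟩: (-0.9049 + (-0.4173 + 0.08354i))/(2√2) = (-0.4675 + 0.02954i)
|100⟩: (-0.9049 - (-0.4173 + 0.08354i))/(2√2) = (-0.1724 - 0.02954i)
|101⟩: (0.9049 + (-0.4173 + 0.08354i))/(2√2) = (0.1724 + 0.02954i)
|110⟩: (0.9049 + (-0.4173 + 0.08354i))/(2√2) = (0.1724 + 0.02954i)
|111⟩: (-0.9049 - (-0.4173 + 0.08354i))/(2√2) = (-0.1724 - 0.02954i)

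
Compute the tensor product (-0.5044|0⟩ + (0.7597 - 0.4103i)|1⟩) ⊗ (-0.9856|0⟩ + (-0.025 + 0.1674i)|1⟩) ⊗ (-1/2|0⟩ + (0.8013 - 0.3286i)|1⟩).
-0.2486|000⟩ + (0.3984 - 0.1634i)|001⟩ + (-0.006305 + 0.04222i)|010⟩ + (-0.01764 - 0.0718i)|011⟩ + (0.3744 - 0.2022i)|100⟩ + (-0.4671 + 0.5701i)|101⟩ + (-0.02485 - 0.06872i)|110⟩ + (0.08498 + 0.09379i)|111⟩

amp(|b₁b₂…⟩) = product of the factor amplitudes for bits b₁, b₂, …; only kets whose every factor amplitude is nonzero survive.
|000⟩: (-0.5044)(-0.9856)(-1/2) = -0.2486
|001⟩: (-0.5044)(-0.9856)(0.8013 - 0.3286i) = (0.3984 - 0.1634i)
|010⟩: (-0.5044)(-0.025 + 0.1674i)(-1/2) = (-0.006305 + 0.04222i)
|011⟩: (-0.5044)(-0.025 + 0.1674i)(0.8013 - 0.3286i) = (-0.01764 - 0.0718i)
|100⟩: (0.7597 - 0.4103i)(-0.9856)(-1/2) = (0.3744 - 0.2022i)
|101⟩: (0.7597 - 0.4103i)(-0.9856)(0.8013 - 0.3286i) = (-0.4671 + 0.5701i)
|110⟩: (0.7597 - 0.4103i)(-0.025 + 0.1674i)(-1/2) = (-0.02485 - 0.06872i)
|111⟩: (0.7597 - 0.4103i)(-0.025 + 0.1674i)(0.8013 - 0.3286i) = (0.08498 + 0.09379i)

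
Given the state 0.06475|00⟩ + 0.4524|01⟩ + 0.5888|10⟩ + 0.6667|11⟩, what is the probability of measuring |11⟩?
0.4445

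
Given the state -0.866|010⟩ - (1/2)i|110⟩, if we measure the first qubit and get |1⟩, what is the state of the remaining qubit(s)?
-i|10⟩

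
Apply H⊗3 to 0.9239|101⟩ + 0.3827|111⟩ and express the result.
0.462|000⟩ - 0.462|001⟩ + 0.1913|010⟩ - 0.1913|011⟩ - 0.462|100⟩ + 0.462|101⟩ - 0.1913|110⟩ + 0.1913|111⟩

H⊗3 gives amp(|y⟩) = (1/2√2) Σ_x (−1)^(x·y) amp(|x⟩), where x·y is the number of positions in which both x and y have a 1.
|000⟩: (0.9239 + 0.3827)/(2√2) = 0.462
|001⟩: (-0.9239 - 0.3827)/(2√2) = -0.462
|010⟩: (0.9239 - 0.3827)/(2√2) = 0.1913
|011⟩: (-0.9239 + 0.3827)/(2√2) = -0.1913
|100⟩: (-0.9239 - 0.3827)/(2√2) = -0.462
|101⟩: (0.9239 + 0.3827)/(2√2) = 0.462
|110⟩: (-0.9239 + 0.3827)/(2√2) = -0.1913
|111⟩: (0.9239 - 0.3827)/(2√2) = 0.1913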